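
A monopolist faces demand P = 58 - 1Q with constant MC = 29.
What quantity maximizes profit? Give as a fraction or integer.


TR = P*Q = (58 - 1Q)Q = 58Q - 1Q^2
MR = dTR/dQ = 58 - 2Q
Set MR = MC:
58 - 2Q = 29
29 = 2Q
Q* = 29/2 = 29/2

29/2


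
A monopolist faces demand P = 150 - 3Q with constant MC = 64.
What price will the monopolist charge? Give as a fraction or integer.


MR = 150 - 6Q
Set MR = MC: 150 - 6Q = 64
Q* = 43/3
Substitute into demand:
P* = 150 - 3*43/3 = 107

107


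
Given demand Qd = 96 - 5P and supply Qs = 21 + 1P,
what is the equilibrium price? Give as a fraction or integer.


At equilibrium, Qd = Qs.
96 - 5P = 21 + 1P
96 - 21 = 5P + 1P
75 = 6P
P* = 75/6 = 25/2

25/2


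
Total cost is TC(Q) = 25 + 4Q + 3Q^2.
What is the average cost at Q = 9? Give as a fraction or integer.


TC(9) = 25 + 4*9 + 3*9^2
TC(9) = 25 + 36 + 243 = 304
AC = TC/Q = 304/9 = 304/9

304/9


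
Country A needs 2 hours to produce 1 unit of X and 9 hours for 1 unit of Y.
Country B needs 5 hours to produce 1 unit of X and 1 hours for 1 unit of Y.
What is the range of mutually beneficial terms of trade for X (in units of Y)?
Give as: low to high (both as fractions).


Opportunity cost of X for Country A = hours_X / hours_Y = 2/9 = 2/9 units of Y
Opportunity cost of X for Country B = hours_X / hours_Y = 5/1 = 5 units of Y
Terms of trade must be between the two opportunity costs.
Range: 2/9 to 5

2/9 to 5


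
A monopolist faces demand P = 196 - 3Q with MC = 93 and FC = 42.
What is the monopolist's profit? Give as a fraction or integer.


MR = MC: 196 - 6Q = 93
Q* = 103/6
P* = 196 - 3*103/6 = 289/2
Profit = (P* - MC)*Q* - FC
= (289/2 - 93)*103/6 - 42
= 103/2*103/6 - 42
= 10609/12 - 42 = 10105/12

10105/12


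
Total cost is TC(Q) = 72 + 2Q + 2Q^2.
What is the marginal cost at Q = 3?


MC = dTC/dQ = 2 + 2*2*Q
At Q = 3:
MC = 2 + 4*3
MC = 2 + 12 = 14

14


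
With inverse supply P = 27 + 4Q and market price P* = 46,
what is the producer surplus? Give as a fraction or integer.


Minimum supply price (at Q=0): P_min = 27
Quantity supplied at P* = 46:
Q* = (46 - 27)/4 = 19/4
PS = (1/2) * Q* * (P* - P_min)
PS = (1/2) * 19/4 * (46 - 27)
PS = (1/2) * 19/4 * 19 = 361/8

361/8


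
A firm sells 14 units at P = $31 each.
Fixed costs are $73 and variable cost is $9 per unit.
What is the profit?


Total Revenue = P * Q = 31 * 14 = $434
Total Cost = FC + VC*Q = 73 + 9*14 = $199
Profit = TR - TC = 434 - 199 = $235

$235


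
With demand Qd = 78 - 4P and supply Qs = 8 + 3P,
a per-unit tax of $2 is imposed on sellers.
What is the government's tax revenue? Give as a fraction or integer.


With tax on sellers, new supply: Qs' = 8 + 3(P - 2)
= 2 + 3P
New equilibrium quantity:
Q_new = 242/7
Tax revenue = tax * Q_new = 2 * 242/7 = 484/7

484/7


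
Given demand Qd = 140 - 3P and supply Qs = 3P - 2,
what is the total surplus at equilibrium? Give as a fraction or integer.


Find equilibrium: 140 - 3P = 3P - 2
140 + 2 = 6P
P* = 142/6 = 71/3
Q* = 3*71/3 - 2 = 69
Inverse demand: P = 140/3 - Q/3, so P_max = 140/3
Inverse supply: P = 2/3 + Q/3, so P_min = 2/3
CS = (1/2) * 69 * (140/3 - 71/3) = 1587/2
PS = (1/2) * 69 * (71/3 - 2/3) = 1587/2
TS = CS + PS = 1587/2 + 1587/2 = 1587

1587


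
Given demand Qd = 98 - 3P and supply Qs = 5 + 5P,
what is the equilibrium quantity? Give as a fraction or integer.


First find equilibrium price:
98 - 3P = 5 + 5P
P* = 93/8 = 93/8
Then substitute into demand:
Q* = 98 - 3 * 93/8 = 505/8

505/8


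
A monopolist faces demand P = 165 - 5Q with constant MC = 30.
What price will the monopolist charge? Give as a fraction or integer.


MR = 165 - 10Q
Set MR = MC: 165 - 10Q = 30
Q* = 27/2
Substitute into demand:
P* = 165 - 5*27/2 = 195/2

195/2


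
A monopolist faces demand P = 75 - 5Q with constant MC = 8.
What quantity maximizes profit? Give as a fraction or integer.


TR = P*Q = (75 - 5Q)Q = 75Q - 5Q^2
MR = dTR/dQ = 75 - 10Q
Set MR = MC:
75 - 10Q = 8
67 = 10Q
Q* = 67/10 = 67/10

67/10


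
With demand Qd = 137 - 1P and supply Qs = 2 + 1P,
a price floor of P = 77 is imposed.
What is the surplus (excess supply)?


At P = 77:
Qd = 137 - 1*77 = 60
Qs = 2 + 1*77 = 79
Surplus = Qs - Qd = 79 - 60 = 19

19


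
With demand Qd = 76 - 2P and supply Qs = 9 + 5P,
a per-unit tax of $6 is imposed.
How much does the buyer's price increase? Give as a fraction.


With a per-unit tax, the buyer's price increase depends on relative slopes.
Supply slope: d = 5, Demand slope: b = 2
Buyer's price increase = d * tax / (b + d)
= 5 * 6 / (2 + 5)
= 30 / 7 = 30/7

30/7


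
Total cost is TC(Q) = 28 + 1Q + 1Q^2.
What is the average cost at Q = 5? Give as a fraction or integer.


TC(5) = 28 + 1*5 + 1*5^2
TC(5) = 28 + 5 + 25 = 58
AC = TC/Q = 58/5 = 58/5

58/5


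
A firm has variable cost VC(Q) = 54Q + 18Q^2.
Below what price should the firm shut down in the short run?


AVC(Q) = VC(Q)/Q = 54 + 18Q
AVC is increasing in Q, so minimum AVC is at Q -> 0+.
Min AVC = 54
The firm should shut down if P < 54.

54


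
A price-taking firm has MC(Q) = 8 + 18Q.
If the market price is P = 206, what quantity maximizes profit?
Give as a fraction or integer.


In perfect competition, profit is maximized where P = MC.
206 = 8 + 18Q
198 = 18Q
Q* = 198/18 = 11

11


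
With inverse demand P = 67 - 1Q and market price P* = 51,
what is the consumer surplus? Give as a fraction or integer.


Maximum willingness to pay (at Q=0): P_max = 67
Quantity demanded at P* = 51:
Q* = (67 - 51)/1 = 16
CS = (1/2) * Q* * (P_max - P*)
CS = (1/2) * 16 * (67 - 51)
CS = (1/2) * 16 * 16 = 128

128


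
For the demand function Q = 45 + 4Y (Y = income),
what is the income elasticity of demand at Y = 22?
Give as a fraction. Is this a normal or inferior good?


dQ/dY = 4
At Y = 22: Q = 45 + 4*22 = 133
Ey = (dQ/dY)(Y/Q) = 4 * 22 / 133 = 88/133
Since Ey > 0, this is a normal good.

88/133 (normal good)


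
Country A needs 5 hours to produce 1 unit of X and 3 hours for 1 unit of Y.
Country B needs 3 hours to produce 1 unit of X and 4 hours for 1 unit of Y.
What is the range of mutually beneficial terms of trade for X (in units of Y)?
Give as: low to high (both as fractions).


Opportunity cost of X for Country A = hours_X / hours_Y = 5/3 = 5/3 units of Y
Opportunity cost of X for Country B = hours_X / hours_Y = 3/4 = 3/4 units of Y
Terms of trade must be between the two opportunity costs.
Range: 3/4 to 5/3

3/4 to 5/3


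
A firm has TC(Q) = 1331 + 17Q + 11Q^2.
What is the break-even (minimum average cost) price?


AC(Q) = 1331/Q + 17 + 11Q
To minimize: dAC/dQ = -1331/Q^2 + 11 = 0
Q^2 = 1331/11 = 121
Q* = 11
Min AC = 1331/11 + 17 + 11*11
Min AC = 121 + 17 + 121 = 259

259


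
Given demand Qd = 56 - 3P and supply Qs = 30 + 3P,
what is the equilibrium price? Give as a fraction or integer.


At equilibrium, Qd = Qs.
56 - 3P = 30 + 3P
56 - 30 = 3P + 3P
26 = 6P
P* = 26/6 = 13/3

13/3


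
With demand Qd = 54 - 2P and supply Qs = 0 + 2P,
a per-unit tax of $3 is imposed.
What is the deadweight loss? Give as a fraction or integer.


Pre-tax equilibrium quantity: Q* = 27
Post-tax equilibrium quantity: Q_tax = 24
Reduction in quantity: Q* - Q_tax = 3
DWL = (1/2) * tax * (Q* - Q_tax)
DWL = (1/2) * 3 * 3 = 9/2

9/2


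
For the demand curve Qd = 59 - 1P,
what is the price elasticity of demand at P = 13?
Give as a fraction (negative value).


dQ/dP = -1
At P = 13: Q = 59 - 1*13 = 46
E = (dQ/dP)(P/Q) = (-1)(13/46) = -13/46

-13/46


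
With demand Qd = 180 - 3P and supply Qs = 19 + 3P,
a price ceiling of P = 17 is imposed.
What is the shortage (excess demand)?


At P = 17:
Qd = 180 - 3*17 = 129
Qs = 19 + 3*17 = 70
Shortage = Qd - Qs = 129 - 70 = 59

59


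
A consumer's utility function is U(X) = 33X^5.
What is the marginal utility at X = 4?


MU = dU/dX = 33*5*X^(5-1)
MU = 165*X^4
At X = 4:
MU = 165 * 4^4
MU = 165 * 256 = 42240

42240


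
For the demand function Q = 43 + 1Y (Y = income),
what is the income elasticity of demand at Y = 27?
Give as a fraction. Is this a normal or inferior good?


dQ/dY = 1
At Y = 27: Q = 43 + 1*27 = 70
Ey = (dQ/dY)(Y/Q) = 1 * 27 / 70 = 27/70
Since Ey > 0, this is a normal good.

27/70 (normal good)


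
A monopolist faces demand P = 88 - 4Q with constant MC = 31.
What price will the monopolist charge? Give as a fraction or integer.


MR = 88 - 8Q
Set MR = MC: 88 - 8Q = 31
Q* = 57/8
Substitute into demand:
P* = 88 - 4*57/8 = 119/2

119/2


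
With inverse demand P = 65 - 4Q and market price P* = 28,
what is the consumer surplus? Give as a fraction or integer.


Maximum willingness to pay (at Q=0): P_max = 65
Quantity demanded at P* = 28:
Q* = (65 - 28)/4 = 37/4
CS = (1/2) * Q* * (P_max - P*)
CS = (1/2) * 37/4 * (65 - 28)
CS = (1/2) * 37/4 * 37 = 1369/8

1369/8


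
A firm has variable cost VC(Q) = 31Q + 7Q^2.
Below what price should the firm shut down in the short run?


AVC(Q) = VC(Q)/Q = 31 + 7Q
AVC is increasing in Q, so minimum AVC is at Q -> 0+.
Min AVC = 31
The firm should shut down if P < 31.

31


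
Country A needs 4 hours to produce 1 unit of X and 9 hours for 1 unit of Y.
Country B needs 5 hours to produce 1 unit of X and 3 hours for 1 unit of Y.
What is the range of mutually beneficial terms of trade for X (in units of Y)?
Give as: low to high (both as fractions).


Opportunity cost of X for Country A = hours_X / hours_Y = 4/9 = 4/9 units of Y
Opportunity cost of X for Country B = hours_X / hours_Y = 5/3 = 5/3 units of Y
Terms of trade must be between the two opportunity costs.
Range: 4/9 to 5/3

4/9 to 5/3


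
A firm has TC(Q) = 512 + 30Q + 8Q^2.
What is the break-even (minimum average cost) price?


AC(Q) = 512/Q + 30 + 8Q
To minimize: dAC/dQ = -512/Q^2 + 8 = 0
Q^2 = 512/8 = 64
Q* = 8
Min AC = 512/8 + 30 + 8*8
Min AC = 64 + 30 + 64 = 158

158


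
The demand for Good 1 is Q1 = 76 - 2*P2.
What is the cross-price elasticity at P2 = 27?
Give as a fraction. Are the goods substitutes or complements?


dQ1/dP2 = -2
At P2 = 27: Q1 = 76 - 2*27 = 22
Exy = (dQ1/dP2)(P2/Q1) = -2 * 27 / 22 = -27/11
Since Exy < 0, the goods are complements.

-27/11 (complements)


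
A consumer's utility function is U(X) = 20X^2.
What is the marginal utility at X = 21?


MU = dU/dX = 20*2*X^(2-1)
MU = 40*X^1
At X = 21:
MU = 40 * 21^1
MU = 40 * 21 = 840

840


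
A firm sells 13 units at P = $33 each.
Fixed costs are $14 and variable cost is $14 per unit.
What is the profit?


Total Revenue = P * Q = 33 * 13 = $429
Total Cost = FC + VC*Q = 14 + 14*13 = $196
Profit = TR - TC = 429 - 196 = $233

$233


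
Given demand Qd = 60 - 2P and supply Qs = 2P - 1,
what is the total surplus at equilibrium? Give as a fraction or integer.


Find equilibrium: 60 - 2P = 2P - 1
60 + 1 = 4P
P* = 61/4 = 61/4
Q* = 2*61/4 - 1 = 59/2
Inverse demand: P = 30 - Q/2, so P_max = 30
Inverse supply: P = 1/2 + Q/2, so P_min = 1/2
CS = (1/2) * 59/2 * (30 - 61/4) = 3481/16
PS = (1/2) * 59/2 * (61/4 - 1/2) = 3481/16
TS = CS + PS = 3481/16 + 3481/16 = 3481/8

3481/8


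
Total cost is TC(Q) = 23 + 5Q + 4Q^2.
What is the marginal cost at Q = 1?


MC = dTC/dQ = 5 + 2*4*Q
At Q = 1:
MC = 5 + 8*1
MC = 5 + 8 = 13

13


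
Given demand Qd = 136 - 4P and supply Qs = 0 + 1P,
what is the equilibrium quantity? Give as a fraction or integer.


First find equilibrium price:
136 - 4P = 0 + 1P
P* = 136/5 = 136/5
Then substitute into demand:
Q* = 136 - 4 * 136/5 = 136/5

136/5


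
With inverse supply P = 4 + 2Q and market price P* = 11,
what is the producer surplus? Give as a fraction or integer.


Minimum supply price (at Q=0): P_min = 4
Quantity supplied at P* = 11:
Q* = (11 - 4)/2 = 7/2
PS = (1/2) * Q* * (P* - P_min)
PS = (1/2) * 7/2 * (11 - 4)
PS = (1/2) * 7/2 * 7 = 49/4

49/4


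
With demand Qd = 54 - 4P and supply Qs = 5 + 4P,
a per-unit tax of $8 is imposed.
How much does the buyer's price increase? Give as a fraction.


With a per-unit tax, the buyer's price increase depends on relative slopes.
Supply slope: d = 4, Demand slope: b = 4
Buyer's price increase = d * tax / (b + d)
= 4 * 8 / (4 + 4)
= 32 / 8 = 4

4


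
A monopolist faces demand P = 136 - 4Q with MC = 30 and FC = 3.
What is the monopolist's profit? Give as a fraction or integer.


MR = MC: 136 - 8Q = 30
Q* = 53/4
P* = 136 - 4*53/4 = 83
Profit = (P* - MC)*Q* - FC
= (83 - 30)*53/4 - 3
= 53*53/4 - 3
= 2809/4 - 3 = 2797/4

2797/4


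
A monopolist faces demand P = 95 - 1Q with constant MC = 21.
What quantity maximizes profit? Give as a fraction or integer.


TR = P*Q = (95 - 1Q)Q = 95Q - 1Q^2
MR = dTR/dQ = 95 - 2Q
Set MR = MC:
95 - 2Q = 21
74 = 2Q
Q* = 74/2 = 37

37


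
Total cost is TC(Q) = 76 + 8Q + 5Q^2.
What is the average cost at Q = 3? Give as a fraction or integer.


TC(3) = 76 + 8*3 + 5*3^2
TC(3) = 76 + 24 + 45 = 145
AC = TC/Q = 145/3 = 145/3

145/3


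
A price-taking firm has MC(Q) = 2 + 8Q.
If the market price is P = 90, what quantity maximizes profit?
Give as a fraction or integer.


In perfect competition, profit is maximized where P = MC.
90 = 2 + 8Q
88 = 8Q
Q* = 88/8 = 11

11


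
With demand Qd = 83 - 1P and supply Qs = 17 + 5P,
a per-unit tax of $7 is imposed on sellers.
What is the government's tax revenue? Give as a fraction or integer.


With tax on sellers, new supply: Qs' = 17 + 5(P - 7)
= 5P - 18
New equilibrium quantity:
Q_new = 397/6
Tax revenue = tax * Q_new = 7 * 397/6 = 2779/6

2779/6


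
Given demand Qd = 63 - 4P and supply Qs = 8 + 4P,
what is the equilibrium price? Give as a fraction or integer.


At equilibrium, Qd = Qs.
63 - 4P = 8 + 4P
63 - 8 = 4P + 4P
55 = 8P
P* = 55/8 = 55/8

55/8


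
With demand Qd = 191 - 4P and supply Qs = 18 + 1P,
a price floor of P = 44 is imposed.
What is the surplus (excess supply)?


At P = 44:
Qd = 191 - 4*44 = 15
Qs = 18 + 1*44 = 62
Surplus = Qs - Qd = 62 - 15 = 47

47


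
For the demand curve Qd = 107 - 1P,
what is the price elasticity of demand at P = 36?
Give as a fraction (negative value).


dQ/dP = -1
At P = 36: Q = 107 - 1*36 = 71
E = (dQ/dP)(P/Q) = (-1)(36/71) = -36/71

-36/71


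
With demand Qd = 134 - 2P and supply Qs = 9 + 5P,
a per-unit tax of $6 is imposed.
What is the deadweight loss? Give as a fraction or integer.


Pre-tax equilibrium quantity: Q* = 688/7
Post-tax equilibrium quantity: Q_tax = 628/7
Reduction in quantity: Q* - Q_tax = 60/7
DWL = (1/2) * tax * (Q* - Q_tax)
DWL = (1/2) * 6 * 60/7 = 180/7

180/7


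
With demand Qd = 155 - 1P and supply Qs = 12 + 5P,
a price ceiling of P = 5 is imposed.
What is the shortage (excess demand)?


At P = 5:
Qd = 155 - 1*5 = 150
Qs = 12 + 5*5 = 37
Shortage = Qd - Qs = 150 - 37 = 113

113


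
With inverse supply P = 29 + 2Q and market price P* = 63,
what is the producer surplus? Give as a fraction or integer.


Minimum supply price (at Q=0): P_min = 29
Quantity supplied at P* = 63:
Q* = (63 - 29)/2 = 17
PS = (1/2) * Q* * (P* - P_min)
PS = (1/2) * 17 * (63 - 29)
PS = (1/2) * 17 * 34 = 289

289


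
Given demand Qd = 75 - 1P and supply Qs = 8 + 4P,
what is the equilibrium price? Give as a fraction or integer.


At equilibrium, Qd = Qs.
75 - 1P = 8 + 4P
75 - 8 = 1P + 4P
67 = 5P
P* = 67/5 = 67/5

67/5


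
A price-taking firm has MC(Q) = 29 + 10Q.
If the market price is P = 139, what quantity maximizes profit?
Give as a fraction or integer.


In perfect competition, profit is maximized where P = MC.
139 = 29 + 10Q
110 = 10Q
Q* = 110/10 = 11

11


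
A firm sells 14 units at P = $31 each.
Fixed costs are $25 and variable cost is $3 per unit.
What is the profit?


Total Revenue = P * Q = 31 * 14 = $434
Total Cost = FC + VC*Q = 25 + 3*14 = $67
Profit = TR - TC = 434 - 67 = $367

$367


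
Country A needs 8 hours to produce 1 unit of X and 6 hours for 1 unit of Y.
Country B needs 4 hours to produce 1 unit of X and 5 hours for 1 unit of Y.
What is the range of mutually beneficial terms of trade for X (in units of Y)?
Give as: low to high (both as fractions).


Opportunity cost of X for Country A = hours_X / hours_Y = 8/6 = 4/3 units of Y
Opportunity cost of X for Country B = hours_X / hours_Y = 4/5 = 4/5 units of Y
Terms of trade must be between the two opportunity costs.
Range: 4/5 to 4/3

4/5 to 4/3


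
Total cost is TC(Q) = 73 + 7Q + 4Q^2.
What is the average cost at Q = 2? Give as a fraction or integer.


TC(2) = 73 + 7*2 + 4*2^2
TC(2) = 73 + 14 + 16 = 103
AC = TC/Q = 103/2 = 103/2

103/2


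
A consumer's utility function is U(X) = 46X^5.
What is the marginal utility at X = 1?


MU = dU/dX = 46*5*X^(5-1)
MU = 230*X^4
At X = 1:
MU = 230 * 1^4
MU = 230 * 1 = 230

230


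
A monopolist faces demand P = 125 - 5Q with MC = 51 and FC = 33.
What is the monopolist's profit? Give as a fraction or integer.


MR = MC: 125 - 10Q = 51
Q* = 37/5
P* = 125 - 5*37/5 = 88
Profit = (P* - MC)*Q* - FC
= (88 - 51)*37/5 - 33
= 37*37/5 - 33
= 1369/5 - 33 = 1204/5

1204/5


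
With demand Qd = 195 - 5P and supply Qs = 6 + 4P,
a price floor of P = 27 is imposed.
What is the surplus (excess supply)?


At P = 27:
Qd = 195 - 5*27 = 60
Qs = 6 + 4*27 = 114
Surplus = Qs - Qd = 114 - 60 = 54

54


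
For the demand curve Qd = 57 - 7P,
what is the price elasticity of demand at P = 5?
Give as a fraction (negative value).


dQ/dP = -7
At P = 5: Q = 57 - 7*5 = 22
E = (dQ/dP)(P/Q) = (-7)(5/22) = -35/22

-35/22


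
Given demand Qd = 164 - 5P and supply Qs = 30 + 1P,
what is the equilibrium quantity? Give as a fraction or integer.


First find equilibrium price:
164 - 5P = 30 + 1P
P* = 134/6 = 67/3
Then substitute into demand:
Q* = 164 - 5 * 67/3 = 157/3

157/3


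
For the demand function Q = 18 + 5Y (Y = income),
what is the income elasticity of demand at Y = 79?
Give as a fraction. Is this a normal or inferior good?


dQ/dY = 5
At Y = 79: Q = 18 + 5*79 = 413
Ey = (dQ/dY)(Y/Q) = 5 * 79 / 413 = 395/413
Since Ey > 0, this is a normal good.

395/413 (normal good)


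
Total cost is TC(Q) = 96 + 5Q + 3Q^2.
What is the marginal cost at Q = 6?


MC = dTC/dQ = 5 + 2*3*Q
At Q = 6:
MC = 5 + 6*6
MC = 5 + 36 = 41

41


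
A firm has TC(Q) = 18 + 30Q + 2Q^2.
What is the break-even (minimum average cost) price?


AC(Q) = 18/Q + 30 + 2Q
To minimize: dAC/dQ = -18/Q^2 + 2 = 0
Q^2 = 18/2 = 9
Q* = 3
Min AC = 18/3 + 30 + 2*3
Min AC = 6 + 30 + 6 = 42

42


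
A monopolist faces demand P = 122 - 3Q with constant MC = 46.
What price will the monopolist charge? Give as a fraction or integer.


MR = 122 - 6Q
Set MR = MC: 122 - 6Q = 46
Q* = 38/3
Substitute into demand:
P* = 122 - 3*38/3 = 84

84


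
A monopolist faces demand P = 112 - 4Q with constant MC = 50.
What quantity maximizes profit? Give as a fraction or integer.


TR = P*Q = (112 - 4Q)Q = 112Q - 4Q^2
MR = dTR/dQ = 112 - 8Q
Set MR = MC:
112 - 8Q = 50
62 = 8Q
Q* = 62/8 = 31/4

31/4


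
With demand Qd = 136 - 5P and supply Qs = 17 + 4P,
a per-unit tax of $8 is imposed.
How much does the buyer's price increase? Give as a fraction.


With a per-unit tax, the buyer's price increase depends on relative slopes.
Supply slope: d = 4, Demand slope: b = 5
Buyer's price increase = d * tax / (b + d)
= 4 * 8 / (5 + 4)
= 32 / 9 = 32/9

32/9


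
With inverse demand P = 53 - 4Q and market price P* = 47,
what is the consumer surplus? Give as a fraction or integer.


Maximum willingness to pay (at Q=0): P_max = 53
Quantity demanded at P* = 47:
Q* = (53 - 47)/4 = 3/2
CS = (1/2) * Q* * (P_max - P*)
CS = (1/2) * 3/2 * (53 - 47)
CS = (1/2) * 3/2 * 6 = 9/2

9/2


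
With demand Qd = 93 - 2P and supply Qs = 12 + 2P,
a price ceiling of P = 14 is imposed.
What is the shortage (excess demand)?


At P = 14:
Qd = 93 - 2*14 = 65
Qs = 12 + 2*14 = 40
Shortage = Qd - Qs = 65 - 40 = 25

25


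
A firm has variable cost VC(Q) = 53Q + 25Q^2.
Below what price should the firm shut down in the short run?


AVC(Q) = VC(Q)/Q = 53 + 25Q
AVC is increasing in Q, so minimum AVC is at Q -> 0+.
Min AVC = 53
The firm should shut down if P < 53.

53


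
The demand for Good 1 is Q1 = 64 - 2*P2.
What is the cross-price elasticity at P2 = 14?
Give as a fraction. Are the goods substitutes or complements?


dQ1/dP2 = -2
At P2 = 14: Q1 = 64 - 2*14 = 36
Exy = (dQ1/dP2)(P2/Q1) = -2 * 14 / 36 = -7/9
Since Exy < 0, the goods are complements.

-7/9 (complements)


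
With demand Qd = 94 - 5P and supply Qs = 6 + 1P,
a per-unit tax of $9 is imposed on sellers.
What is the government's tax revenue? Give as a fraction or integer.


With tax on sellers, new supply: Qs' = 6 + 1(P - 9)
= 1P - 3
New equilibrium quantity:
Q_new = 79/6
Tax revenue = tax * Q_new = 9 * 79/6 = 237/2

237/2


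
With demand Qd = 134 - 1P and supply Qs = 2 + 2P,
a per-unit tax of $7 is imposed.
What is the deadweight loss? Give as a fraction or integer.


Pre-tax equilibrium quantity: Q* = 90
Post-tax equilibrium quantity: Q_tax = 256/3
Reduction in quantity: Q* - Q_tax = 14/3
DWL = (1/2) * tax * (Q* - Q_tax)
DWL = (1/2) * 7 * 14/3 = 49/3

49/3


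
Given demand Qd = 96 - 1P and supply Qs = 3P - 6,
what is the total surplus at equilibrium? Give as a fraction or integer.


Find equilibrium: 96 - 1P = 3P - 6
96 + 6 = 4P
P* = 102/4 = 51/2
Q* = 3*51/2 - 6 = 141/2
Inverse demand: P = 96 - Q/1, so P_max = 96
Inverse supply: P = 2 + Q/3, so P_min = 2
CS = (1/2) * 141/2 * (96 - 51/2) = 19881/8
PS = (1/2) * 141/2 * (51/2 - 2) = 6627/8
TS = CS + PS = 19881/8 + 6627/8 = 6627/2

6627/2


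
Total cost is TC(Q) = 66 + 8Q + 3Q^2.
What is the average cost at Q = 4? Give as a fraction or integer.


TC(4) = 66 + 8*4 + 3*4^2
TC(4) = 66 + 32 + 48 = 146
AC = TC/Q = 146/4 = 73/2

73/2


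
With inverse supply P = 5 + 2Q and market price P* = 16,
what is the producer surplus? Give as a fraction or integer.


Minimum supply price (at Q=0): P_min = 5
Quantity supplied at P* = 16:
Q* = (16 - 5)/2 = 11/2
PS = (1/2) * Q* * (P* - P_min)
PS = (1/2) * 11/2 * (16 - 5)
PS = (1/2) * 11/2 * 11 = 121/4

121/4


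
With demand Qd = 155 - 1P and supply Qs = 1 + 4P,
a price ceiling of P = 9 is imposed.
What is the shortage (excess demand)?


At P = 9:
Qd = 155 - 1*9 = 146
Qs = 1 + 4*9 = 37
Shortage = Qd - Qs = 146 - 37 = 109

109


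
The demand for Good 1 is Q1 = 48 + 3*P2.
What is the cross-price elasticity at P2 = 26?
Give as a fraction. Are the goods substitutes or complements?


dQ1/dP2 = 3
At P2 = 26: Q1 = 48 + 3*26 = 126
Exy = (dQ1/dP2)(P2/Q1) = 3 * 26 / 126 = 13/21
Since Exy > 0, the goods are substitutes.

13/21 (substitutes)


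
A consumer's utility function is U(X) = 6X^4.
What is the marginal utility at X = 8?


MU = dU/dX = 6*4*X^(4-1)
MU = 24*X^3
At X = 8:
MU = 24 * 8^3
MU = 24 * 512 = 12288

12288


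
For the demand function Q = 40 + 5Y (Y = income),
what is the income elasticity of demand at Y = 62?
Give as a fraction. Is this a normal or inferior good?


dQ/dY = 5
At Y = 62: Q = 40 + 5*62 = 350
Ey = (dQ/dY)(Y/Q) = 5 * 62 / 350 = 31/35
Since Ey > 0, this is a normal good.

31/35 (normal good)


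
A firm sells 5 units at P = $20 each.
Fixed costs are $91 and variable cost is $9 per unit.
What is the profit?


Total Revenue = P * Q = 20 * 5 = $100
Total Cost = FC + VC*Q = 91 + 9*5 = $136
Profit = TR - TC = 100 - 136 = $-36

$-36


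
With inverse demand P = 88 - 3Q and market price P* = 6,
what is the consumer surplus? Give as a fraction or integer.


Maximum willingness to pay (at Q=0): P_max = 88
Quantity demanded at P* = 6:
Q* = (88 - 6)/3 = 82/3
CS = (1/2) * Q* * (P_max - P*)
CS = (1/2) * 82/3 * (88 - 6)
CS = (1/2) * 82/3 * 82 = 3362/3

3362/3


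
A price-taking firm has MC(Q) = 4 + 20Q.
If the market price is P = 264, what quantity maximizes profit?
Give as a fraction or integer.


In perfect competition, profit is maximized where P = MC.
264 = 4 + 20Q
260 = 20Q
Q* = 260/20 = 13

13


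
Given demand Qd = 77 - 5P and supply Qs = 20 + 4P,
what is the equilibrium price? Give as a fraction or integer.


At equilibrium, Qd = Qs.
77 - 5P = 20 + 4P
77 - 20 = 5P + 4P
57 = 9P
P* = 57/9 = 19/3

19/3


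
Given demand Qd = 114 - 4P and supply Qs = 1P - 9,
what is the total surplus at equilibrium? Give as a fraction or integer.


Find equilibrium: 114 - 4P = 1P - 9
114 + 9 = 5P
P* = 123/5 = 123/5
Q* = 1*123/5 - 9 = 78/5
Inverse demand: P = 57/2 - Q/4, so P_max = 57/2
Inverse supply: P = 9 + Q/1, so P_min = 9
CS = (1/2) * 78/5 * (57/2 - 123/5) = 1521/50
PS = (1/2) * 78/5 * (123/5 - 9) = 3042/25
TS = CS + PS = 1521/50 + 3042/25 = 1521/10

1521/10


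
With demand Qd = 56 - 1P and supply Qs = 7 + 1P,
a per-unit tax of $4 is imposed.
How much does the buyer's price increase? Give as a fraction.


With a per-unit tax, the buyer's price increase depends on relative slopes.
Supply slope: d = 1, Demand slope: b = 1
Buyer's price increase = d * tax / (b + d)
= 1 * 4 / (1 + 1)
= 4 / 2 = 2

2


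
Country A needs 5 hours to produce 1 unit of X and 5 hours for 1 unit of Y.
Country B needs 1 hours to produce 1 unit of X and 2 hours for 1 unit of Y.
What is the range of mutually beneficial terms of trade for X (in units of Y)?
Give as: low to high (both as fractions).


Opportunity cost of X for Country A = hours_X / hours_Y = 5/5 = 1 units of Y
Opportunity cost of X for Country B = hours_X / hours_Y = 1/2 = 1/2 units of Y
Terms of trade must be between the two opportunity costs.
Range: 1/2 to 1

1/2 to 1


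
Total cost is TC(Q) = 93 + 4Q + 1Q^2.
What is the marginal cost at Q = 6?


MC = dTC/dQ = 4 + 2*1*Q
At Q = 6:
MC = 4 + 2*6
MC = 4 + 12 = 16

16


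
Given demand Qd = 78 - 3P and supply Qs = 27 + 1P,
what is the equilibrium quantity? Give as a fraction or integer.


First find equilibrium price:
78 - 3P = 27 + 1P
P* = 51/4 = 51/4
Then substitute into demand:
Q* = 78 - 3 * 51/4 = 159/4

159/4


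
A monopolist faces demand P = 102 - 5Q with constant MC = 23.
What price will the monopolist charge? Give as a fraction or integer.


MR = 102 - 10Q
Set MR = MC: 102 - 10Q = 23
Q* = 79/10
Substitute into demand:
P* = 102 - 5*79/10 = 125/2

125/2


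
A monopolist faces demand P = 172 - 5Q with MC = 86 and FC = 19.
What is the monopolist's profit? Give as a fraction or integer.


MR = MC: 172 - 10Q = 86
Q* = 43/5
P* = 172 - 5*43/5 = 129
Profit = (P* - MC)*Q* - FC
= (129 - 86)*43/5 - 19
= 43*43/5 - 19
= 1849/5 - 19 = 1754/5

1754/5


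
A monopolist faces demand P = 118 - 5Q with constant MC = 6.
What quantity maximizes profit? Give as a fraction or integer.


TR = P*Q = (118 - 5Q)Q = 118Q - 5Q^2
MR = dTR/dQ = 118 - 10Q
Set MR = MC:
118 - 10Q = 6
112 = 10Q
Q* = 112/10 = 56/5

56/5


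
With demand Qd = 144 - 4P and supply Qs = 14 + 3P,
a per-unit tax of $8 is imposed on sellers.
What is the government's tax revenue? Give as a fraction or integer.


With tax on sellers, new supply: Qs' = 14 + 3(P - 8)
= 3P - 10
New equilibrium quantity:
Q_new = 56
Tax revenue = tax * Q_new = 8 * 56 = 448

448


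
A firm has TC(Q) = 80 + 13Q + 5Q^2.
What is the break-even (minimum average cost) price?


AC(Q) = 80/Q + 13 + 5Q
To minimize: dAC/dQ = -80/Q^2 + 5 = 0
Q^2 = 80/5 = 16
Q* = 4
Min AC = 80/4 + 13 + 5*4
Min AC = 20 + 13 + 20 = 53

53


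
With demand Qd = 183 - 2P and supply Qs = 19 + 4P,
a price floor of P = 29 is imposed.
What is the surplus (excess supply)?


At P = 29:
Qd = 183 - 2*29 = 125
Qs = 19 + 4*29 = 135
Surplus = Qs - Qd = 135 - 125 = 10

10


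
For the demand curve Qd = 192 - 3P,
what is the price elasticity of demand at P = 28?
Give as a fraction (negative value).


dQ/dP = -3
At P = 28: Q = 192 - 3*28 = 108
E = (dQ/dP)(P/Q) = (-3)(28/108) = -7/9

-7/9


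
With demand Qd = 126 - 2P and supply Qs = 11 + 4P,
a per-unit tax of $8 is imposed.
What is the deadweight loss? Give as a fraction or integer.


Pre-tax equilibrium quantity: Q* = 263/3
Post-tax equilibrium quantity: Q_tax = 77
Reduction in quantity: Q* - Q_tax = 32/3
DWL = (1/2) * tax * (Q* - Q_tax)
DWL = (1/2) * 8 * 32/3 = 128/3

128/3


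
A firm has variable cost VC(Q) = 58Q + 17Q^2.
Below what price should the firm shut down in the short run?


AVC(Q) = VC(Q)/Q = 58 + 17Q
AVC is increasing in Q, so minimum AVC is at Q -> 0+.
Min AVC = 58
The firm should shut down if P < 58.

58


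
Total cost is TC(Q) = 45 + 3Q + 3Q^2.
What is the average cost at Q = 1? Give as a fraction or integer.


TC(1) = 45 + 3*1 + 3*1^2
TC(1) = 45 + 3 + 3 = 51
AC = TC/Q = 51/1 = 51

51


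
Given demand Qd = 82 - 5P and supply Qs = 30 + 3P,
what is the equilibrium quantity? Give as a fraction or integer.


First find equilibrium price:
82 - 5P = 30 + 3P
P* = 52/8 = 13/2
Then substitute into demand:
Q* = 82 - 5 * 13/2 = 99/2

99/2


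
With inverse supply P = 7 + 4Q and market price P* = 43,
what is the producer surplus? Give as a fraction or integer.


Minimum supply price (at Q=0): P_min = 7
Quantity supplied at P* = 43:
Q* = (43 - 7)/4 = 9
PS = (1/2) * Q* * (P* - P_min)
PS = (1/2) * 9 * (43 - 7)
PS = (1/2) * 9 * 36 = 162

162


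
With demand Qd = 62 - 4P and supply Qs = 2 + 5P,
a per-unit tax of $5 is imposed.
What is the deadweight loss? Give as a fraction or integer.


Pre-tax equilibrium quantity: Q* = 106/3
Post-tax equilibrium quantity: Q_tax = 218/9
Reduction in quantity: Q* - Q_tax = 100/9
DWL = (1/2) * tax * (Q* - Q_tax)
DWL = (1/2) * 5 * 100/9 = 250/9

250/9


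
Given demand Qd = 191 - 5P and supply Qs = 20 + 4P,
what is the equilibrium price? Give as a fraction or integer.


At equilibrium, Qd = Qs.
191 - 5P = 20 + 4P
191 - 20 = 5P + 4P
171 = 9P
P* = 171/9 = 19

19


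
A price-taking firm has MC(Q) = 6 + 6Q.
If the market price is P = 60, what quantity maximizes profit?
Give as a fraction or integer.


In perfect competition, profit is maximized where P = MC.
60 = 6 + 6Q
54 = 6Q
Q* = 54/6 = 9

9


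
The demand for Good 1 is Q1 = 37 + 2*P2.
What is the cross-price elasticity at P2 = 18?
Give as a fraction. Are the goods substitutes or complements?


dQ1/dP2 = 2
At P2 = 18: Q1 = 37 + 2*18 = 73
Exy = (dQ1/dP2)(P2/Q1) = 2 * 18 / 73 = 36/73
Since Exy > 0, the goods are substitutes.

36/73 (substitutes)


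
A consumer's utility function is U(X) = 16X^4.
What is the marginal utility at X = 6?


MU = dU/dX = 16*4*X^(4-1)
MU = 64*X^3
At X = 6:
MU = 64 * 6^3
MU = 64 * 216 = 13824

13824


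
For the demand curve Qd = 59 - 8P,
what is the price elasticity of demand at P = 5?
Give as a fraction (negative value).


dQ/dP = -8
At P = 5: Q = 59 - 8*5 = 19
E = (dQ/dP)(P/Q) = (-8)(5/19) = -40/19

-40/19


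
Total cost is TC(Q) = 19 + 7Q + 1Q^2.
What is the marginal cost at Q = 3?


MC = dTC/dQ = 7 + 2*1*Q
At Q = 3:
MC = 7 + 2*3
MC = 7 + 6 = 13

13


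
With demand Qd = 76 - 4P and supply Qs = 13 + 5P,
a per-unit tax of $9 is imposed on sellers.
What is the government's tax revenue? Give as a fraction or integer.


With tax on sellers, new supply: Qs' = 13 + 5(P - 9)
= 5P - 32
New equilibrium quantity:
Q_new = 28
Tax revenue = tax * Q_new = 9 * 28 = 252

252


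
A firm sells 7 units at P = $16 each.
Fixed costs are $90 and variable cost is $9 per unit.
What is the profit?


Total Revenue = P * Q = 16 * 7 = $112
Total Cost = FC + VC*Q = 90 + 9*7 = $153
Profit = TR - TC = 112 - 153 = $-41

$-41


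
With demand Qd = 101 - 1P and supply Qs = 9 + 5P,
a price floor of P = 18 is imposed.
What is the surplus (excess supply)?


At P = 18:
Qd = 101 - 1*18 = 83
Qs = 9 + 5*18 = 99
Surplus = Qs - Qd = 99 - 83 = 16

16


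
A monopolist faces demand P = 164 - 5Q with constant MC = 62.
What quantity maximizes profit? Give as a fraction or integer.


TR = P*Q = (164 - 5Q)Q = 164Q - 5Q^2
MR = dTR/dQ = 164 - 10Q
Set MR = MC:
164 - 10Q = 62
102 = 10Q
Q* = 102/10 = 51/5

51/5


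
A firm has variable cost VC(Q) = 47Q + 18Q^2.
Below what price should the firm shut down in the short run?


AVC(Q) = VC(Q)/Q = 47 + 18Q
AVC is increasing in Q, so minimum AVC is at Q -> 0+.
Min AVC = 47
The firm should shut down if P < 47.

47


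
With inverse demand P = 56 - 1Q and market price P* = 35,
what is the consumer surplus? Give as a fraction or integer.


Maximum willingness to pay (at Q=0): P_max = 56
Quantity demanded at P* = 35:
Q* = (56 - 35)/1 = 21
CS = (1/2) * Q* * (P_max - P*)
CS = (1/2) * 21 * (56 - 35)
CS = (1/2) * 21 * 21 = 441/2

441/2


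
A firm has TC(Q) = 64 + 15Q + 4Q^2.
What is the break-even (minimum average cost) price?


AC(Q) = 64/Q + 15 + 4Q
To minimize: dAC/dQ = -64/Q^2 + 4 = 0
Q^2 = 64/4 = 16
Q* = 4
Min AC = 64/4 + 15 + 4*4
Min AC = 16 + 15 + 16 = 47

47


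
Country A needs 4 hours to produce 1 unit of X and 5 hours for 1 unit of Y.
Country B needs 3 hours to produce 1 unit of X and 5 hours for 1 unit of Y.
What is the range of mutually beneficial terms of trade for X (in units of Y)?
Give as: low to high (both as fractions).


Opportunity cost of X for Country A = hours_X / hours_Y = 4/5 = 4/5 units of Y
Opportunity cost of X for Country B = hours_X / hours_Y = 3/5 = 3/5 units of Y
Terms of trade must be between the two opportunity costs.
Range: 3/5 to 4/5

3/5 to 4/5


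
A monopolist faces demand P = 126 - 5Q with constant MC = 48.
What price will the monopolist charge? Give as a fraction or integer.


MR = 126 - 10Q
Set MR = MC: 126 - 10Q = 48
Q* = 39/5
Substitute into demand:
P* = 126 - 5*39/5 = 87

87


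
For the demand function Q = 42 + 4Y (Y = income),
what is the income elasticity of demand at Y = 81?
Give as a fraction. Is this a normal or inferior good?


dQ/dY = 4
At Y = 81: Q = 42 + 4*81 = 366
Ey = (dQ/dY)(Y/Q) = 4 * 81 / 366 = 54/61
Since Ey > 0, this is a normal good.

54/61 (normal good)


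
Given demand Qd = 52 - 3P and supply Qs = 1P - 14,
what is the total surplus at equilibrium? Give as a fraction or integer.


Find equilibrium: 52 - 3P = 1P - 14
52 + 14 = 4P
P* = 66/4 = 33/2
Q* = 1*33/2 - 14 = 5/2
Inverse demand: P = 52/3 - Q/3, so P_max = 52/3
Inverse supply: P = 14 + Q/1, so P_min = 14
CS = (1/2) * 5/2 * (52/3 - 33/2) = 25/24
PS = (1/2) * 5/2 * (33/2 - 14) = 25/8
TS = CS + PS = 25/24 + 25/8 = 25/6

25/6


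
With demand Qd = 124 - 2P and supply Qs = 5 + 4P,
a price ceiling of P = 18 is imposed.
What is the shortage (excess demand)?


At P = 18:
Qd = 124 - 2*18 = 88
Qs = 5 + 4*18 = 77
Shortage = Qd - Qs = 88 - 77 = 11

11


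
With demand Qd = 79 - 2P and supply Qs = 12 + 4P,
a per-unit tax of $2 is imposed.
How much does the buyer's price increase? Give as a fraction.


With a per-unit tax, the buyer's price increase depends on relative slopes.
Supply slope: d = 4, Demand slope: b = 2
Buyer's price increase = d * tax / (b + d)
= 4 * 2 / (2 + 4)
= 8 / 6 = 4/3

4/3


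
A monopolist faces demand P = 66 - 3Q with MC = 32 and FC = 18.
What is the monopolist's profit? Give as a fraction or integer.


MR = MC: 66 - 6Q = 32
Q* = 17/3
P* = 66 - 3*17/3 = 49
Profit = (P* - MC)*Q* - FC
= (49 - 32)*17/3 - 18
= 17*17/3 - 18
= 289/3 - 18 = 235/3

235/3


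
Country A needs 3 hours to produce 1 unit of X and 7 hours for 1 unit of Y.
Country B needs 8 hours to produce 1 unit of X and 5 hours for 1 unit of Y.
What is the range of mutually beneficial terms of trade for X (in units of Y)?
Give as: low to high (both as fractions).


Opportunity cost of X for Country A = hours_X / hours_Y = 3/7 = 3/7 units of Y
Opportunity cost of X for Country B = hours_X / hours_Y = 8/5 = 8/5 units of Y
Terms of trade must be between the two opportunity costs.
Range: 3/7 to 8/5

3/7 to 8/5


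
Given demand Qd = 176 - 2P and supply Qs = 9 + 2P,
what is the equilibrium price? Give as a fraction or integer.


At equilibrium, Qd = Qs.
176 - 2P = 9 + 2P
176 - 9 = 2P + 2P
167 = 4P
P* = 167/4 = 167/4

167/4


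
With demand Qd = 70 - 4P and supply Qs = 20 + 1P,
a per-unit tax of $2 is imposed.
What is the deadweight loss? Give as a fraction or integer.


Pre-tax equilibrium quantity: Q* = 30
Post-tax equilibrium quantity: Q_tax = 142/5
Reduction in quantity: Q* - Q_tax = 8/5
DWL = (1/2) * tax * (Q* - Q_tax)
DWL = (1/2) * 2 * 8/5 = 8/5

8/5


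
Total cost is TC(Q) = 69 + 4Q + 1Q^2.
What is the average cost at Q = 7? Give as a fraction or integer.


TC(7) = 69 + 4*7 + 1*7^2
TC(7) = 69 + 28 + 49 = 146
AC = TC/Q = 146/7 = 146/7

146/7


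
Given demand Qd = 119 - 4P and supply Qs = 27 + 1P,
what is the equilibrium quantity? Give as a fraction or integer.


First find equilibrium price:
119 - 4P = 27 + 1P
P* = 92/5 = 92/5
Then substitute into demand:
Q* = 119 - 4 * 92/5 = 227/5

227/5


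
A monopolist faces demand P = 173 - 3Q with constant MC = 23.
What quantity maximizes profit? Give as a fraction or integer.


TR = P*Q = (173 - 3Q)Q = 173Q - 3Q^2
MR = dTR/dQ = 173 - 6Q
Set MR = MC:
173 - 6Q = 23
150 = 6Q
Q* = 150/6 = 25

25


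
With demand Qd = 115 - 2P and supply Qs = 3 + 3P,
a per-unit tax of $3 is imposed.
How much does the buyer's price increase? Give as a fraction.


With a per-unit tax, the buyer's price increase depends on relative slopes.
Supply slope: d = 3, Demand slope: b = 2
Buyer's price increase = d * tax / (b + d)
= 3 * 3 / (2 + 3)
= 9 / 5 = 9/5

9/5


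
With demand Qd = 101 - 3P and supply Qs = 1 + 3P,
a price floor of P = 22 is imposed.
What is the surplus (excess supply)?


At P = 22:
Qd = 101 - 3*22 = 35
Qs = 1 + 3*22 = 67
Surplus = Qs - Qd = 67 - 35 = 32

32


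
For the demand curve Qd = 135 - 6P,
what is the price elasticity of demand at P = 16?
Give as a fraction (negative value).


dQ/dP = -6
At P = 16: Q = 135 - 6*16 = 39
E = (dQ/dP)(P/Q) = (-6)(16/39) = -32/13

-32/13


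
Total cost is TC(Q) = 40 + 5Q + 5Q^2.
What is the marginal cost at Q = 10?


MC = dTC/dQ = 5 + 2*5*Q
At Q = 10:
MC = 5 + 10*10
MC = 5 + 100 = 105

105


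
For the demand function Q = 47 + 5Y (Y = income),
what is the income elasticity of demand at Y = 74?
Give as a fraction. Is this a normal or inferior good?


dQ/dY = 5
At Y = 74: Q = 47 + 5*74 = 417
Ey = (dQ/dY)(Y/Q) = 5 * 74 / 417 = 370/417
Since Ey > 0, this is a normal good.

370/417 (normal good)


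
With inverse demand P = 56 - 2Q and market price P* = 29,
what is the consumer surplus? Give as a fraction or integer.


Maximum willingness to pay (at Q=0): P_max = 56
Quantity demanded at P* = 29:
Q* = (56 - 29)/2 = 27/2
CS = (1/2) * Q* * (P_max - P*)
CS = (1/2) * 27/2 * (56 - 29)
CS = (1/2) * 27/2 * 27 = 729/4

729/4


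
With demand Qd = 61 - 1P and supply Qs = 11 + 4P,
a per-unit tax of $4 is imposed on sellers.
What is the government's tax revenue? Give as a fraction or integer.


With tax on sellers, new supply: Qs' = 11 + 4(P - 4)
= 4P - 5
New equilibrium quantity:
Q_new = 239/5
Tax revenue = tax * Q_new = 4 * 239/5 = 956/5

956/5


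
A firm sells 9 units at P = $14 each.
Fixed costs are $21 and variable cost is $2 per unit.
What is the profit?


Total Revenue = P * Q = 14 * 9 = $126
Total Cost = FC + VC*Q = 21 + 2*9 = $39
Profit = TR - TC = 126 - 39 = $87

$87


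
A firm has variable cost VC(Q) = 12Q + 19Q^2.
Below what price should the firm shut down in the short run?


AVC(Q) = VC(Q)/Q = 12 + 19Q
AVC is increasing in Q, so minimum AVC is at Q -> 0+.
Min AVC = 12
The firm should shut down if P < 12.

12


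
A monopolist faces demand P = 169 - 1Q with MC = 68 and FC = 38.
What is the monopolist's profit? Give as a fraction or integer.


MR = MC: 169 - 2Q = 68
Q* = 101/2
P* = 169 - 1*101/2 = 237/2
Profit = (P* - MC)*Q* - FC
= (237/2 - 68)*101/2 - 38
= 101/2*101/2 - 38
= 10201/4 - 38 = 10049/4

10049/4


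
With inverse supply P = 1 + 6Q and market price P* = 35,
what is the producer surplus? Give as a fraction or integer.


Minimum supply price (at Q=0): P_min = 1
Quantity supplied at P* = 35:
Q* = (35 - 1)/6 = 17/3
PS = (1/2) * Q* * (P* - P_min)
PS = (1/2) * 17/3 * (35 - 1)
PS = (1/2) * 17/3 * 34 = 289/3

289/3


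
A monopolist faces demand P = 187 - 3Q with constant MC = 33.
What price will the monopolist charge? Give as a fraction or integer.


MR = 187 - 6Q
Set MR = MC: 187 - 6Q = 33
Q* = 77/3
Substitute into demand:
P* = 187 - 3*77/3 = 110

110
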